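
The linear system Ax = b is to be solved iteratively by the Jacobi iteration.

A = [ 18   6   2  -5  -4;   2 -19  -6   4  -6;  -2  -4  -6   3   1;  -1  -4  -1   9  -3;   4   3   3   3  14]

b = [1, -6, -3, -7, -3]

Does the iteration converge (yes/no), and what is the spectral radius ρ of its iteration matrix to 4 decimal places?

yes, ρ = 0.8529

Split A = D + L + U, D = diag(18, -19, -6, 9, 14).
Jacobi: T = -D⁻¹(L+U), T[3,1] = -(-4)/(9) = +0.4444; T[3,3] = 0.
  T[0,:] = [+0.0000 -0.3333 -0.1111 +0.2778 +0.2222]
  T[1,:] = [+0.1053 +0.0000 -0.3158 +0.2105 -0.3158]
  T[2,:] = [-0.3333 -0.6667 +0.0000 +0.5000 +0.1667]
  T[3,:] = [+0.1111 +0.4444 +0.1111 +0.0000 +0.3333]
  T[4,:] = [-0.2857 -0.2143 -0.2143 -0.2143 +0.0000]
|eigenvalues of T|: 0.8529, 0.4530, 0.4530, 0.3966, 0.2099.
ρ = 0.8529; 0.8529 < 1: convergent.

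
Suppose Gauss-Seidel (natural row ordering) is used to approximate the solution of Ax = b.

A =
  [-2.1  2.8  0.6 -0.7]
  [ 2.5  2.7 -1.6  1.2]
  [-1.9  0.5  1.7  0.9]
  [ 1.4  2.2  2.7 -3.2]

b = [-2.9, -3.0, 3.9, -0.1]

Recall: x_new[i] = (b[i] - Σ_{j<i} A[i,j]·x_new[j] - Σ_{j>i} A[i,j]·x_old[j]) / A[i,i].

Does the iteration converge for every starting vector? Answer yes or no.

Write A = D+L+U with D = diag(-2.1, 2.7, 1.7, -3.2).
T_GS = -(D+L)⁻¹U: row 0 first, T[0,3] = -(-0.7)/(-2.1) = -0.3333; later rows by forward substitution.
  T[0,:] = [+0.0000  +1.3333  +0.2857  -0.3333]
  T[1,:] = [+0.0000  -1.2346  +0.3280  -0.1358]
  T[2,:] = [+0.0000  +1.8533  +0.2228  -0.8620]
  T[3,:] = [+0.0000  +1.2983  +0.5386  -0.9665]
moduli |λ_i(T)| = 1.5877, 0.3395, 0.3395, 0.0000.
ρ(T) = max|λ| = 1.5877; 1.5877 > 1: divergent.

no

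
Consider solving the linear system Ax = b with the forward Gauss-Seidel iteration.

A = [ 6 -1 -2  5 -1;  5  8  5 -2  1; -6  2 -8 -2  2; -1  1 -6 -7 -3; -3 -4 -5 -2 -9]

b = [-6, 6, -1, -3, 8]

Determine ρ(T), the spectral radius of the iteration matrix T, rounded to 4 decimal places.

Diagonal D = diag(6, 8, -8, -7, -9); L, U strict lower/upper.
Gauss-Seidel: T = -(D+L)⁻¹U, row 0 first, T[0,1] = -(-1)/(6) = +0.1667; later rows by forward substitution.
  T[0,:] = [+0.0000 +0.1667 +0.3333 -0.8333 +0.1667]
  T[1,:] = [+0.0000 -0.1042 -0.8333 +0.7708 -0.2292]
  T[2,:] = [+0.0000 -0.1510 -0.4583 +0.5677 +0.0677]
  T[3,:] = [+0.0000 +0.0908 +0.2262 -0.2574 -0.5432]
  T[4,:] = [+0.0000 +0.0545 +0.4636 -0.3230 +0.1294]
|eigenvalues of T|: 1.1306, 0.1529, 0.1467, 0.1467, 0.0000.
ρ = 1.1306; 1.1306 > 1 ⇒ diverges.

1.1306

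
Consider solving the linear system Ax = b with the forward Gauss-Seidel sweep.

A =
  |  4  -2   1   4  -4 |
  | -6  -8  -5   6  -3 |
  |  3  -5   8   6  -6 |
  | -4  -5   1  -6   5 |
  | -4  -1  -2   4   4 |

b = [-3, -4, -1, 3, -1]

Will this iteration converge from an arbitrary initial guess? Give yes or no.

Diagonal D = diag(4, -8, 8, -6, 4); L, U strict lower/upper.
Gauss-Seidel: T = -(D+L)⁻¹U, row 0 first, T[0,1] = -(-2)/(4) = +0.5000; later rows by forward substitution.
  T[0,:] = [+0.0000 +0.5000 -0.2500 -1.0000 +1.0000]
  T[1,:] = [+0.0000 -0.3750 -0.4375 +1.5000 -1.1250]
  T[2,:] = [+0.0000 -0.4219 -0.1797 +0.5625 -0.3281]
  T[3,:] = [+0.0000 -0.0911 +0.5013 -0.4896 +1.0495]
  T[4,:] = [+0.0000 +0.2865 -0.9505 +0.1458 -0.4948]
|eigenvalues of T|: 1.5692, 0.6985, 0.6985, 0.2551, 0.0000.
spectral radius ρ = 1.5692; 1.5692 > 1: divergent.

no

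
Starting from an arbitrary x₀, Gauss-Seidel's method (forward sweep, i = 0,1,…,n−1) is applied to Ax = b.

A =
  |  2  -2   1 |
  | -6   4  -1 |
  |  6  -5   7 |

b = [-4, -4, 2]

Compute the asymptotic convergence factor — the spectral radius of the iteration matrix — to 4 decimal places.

1.4206

Let D = diag(2, 4, 7); L, U the strict triangles.
GS T = -(D+L)⁻¹U: row 0 first, T[0,2] = -(1)/(2) = -0.5000; later rows by forward substitution.
  T[0,:] = [+0.0000 +1.0000 -0.5000]
  T[1,:] = [+0.0000 +1.5000 -0.5000]
  T[2,:] = [+0.0000 +0.2143 +0.0714]
|λ(T)| sorted: 1.4206, 0.1508, 0.0000.
ρ(T) = max|λ| = 1.4206; 1.4206 > 1: divergent.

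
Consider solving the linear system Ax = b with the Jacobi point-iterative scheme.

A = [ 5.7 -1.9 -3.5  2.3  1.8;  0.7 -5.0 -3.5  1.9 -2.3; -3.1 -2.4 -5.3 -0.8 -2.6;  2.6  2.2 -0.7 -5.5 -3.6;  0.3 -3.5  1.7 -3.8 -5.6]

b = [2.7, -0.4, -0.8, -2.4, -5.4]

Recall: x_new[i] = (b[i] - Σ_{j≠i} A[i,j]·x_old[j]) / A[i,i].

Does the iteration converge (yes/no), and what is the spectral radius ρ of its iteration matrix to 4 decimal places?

no, ρ = 1.1297

Split A = D + L + U, D = diag(5.7, -5, -5.3, -5.5, -5.6).
Jacobi: T = -D⁻¹(L+U), T[0,2] = -(-3.5)/(5.7) = +0.6140; T[0,0] = 0.
  T[0,:] = [+0.0000, +0.3333, +0.6140, -0.4035, -0.3158]
  T[1,:] = [+0.1400, +0.0000, -0.7000, +0.3800, -0.4600]
  T[2,:] = [-0.5849, -0.4528, +0.0000, -0.1509, -0.4906]
  T[3,:] = [+0.4727, +0.4000, -0.1273, +0.0000, -0.6545]
  T[4,:] = [+0.0536, -0.6250, +0.3036, -0.6786, +0.0000]
|roots of det(T-λI)|: 1.1297, 0.8587, 0.7107, 0.7107, 0.0398.
spectral radius ρ = 1.1297; 1.1297 > 1, so it fails to converge.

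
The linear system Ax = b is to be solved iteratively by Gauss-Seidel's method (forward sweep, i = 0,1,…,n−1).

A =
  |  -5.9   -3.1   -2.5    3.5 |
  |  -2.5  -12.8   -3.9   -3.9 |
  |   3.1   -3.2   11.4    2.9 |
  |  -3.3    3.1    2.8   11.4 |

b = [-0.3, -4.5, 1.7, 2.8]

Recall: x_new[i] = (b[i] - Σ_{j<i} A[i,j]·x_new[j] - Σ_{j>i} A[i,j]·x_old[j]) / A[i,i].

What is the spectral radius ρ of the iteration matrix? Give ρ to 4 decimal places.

0.5812

Write A = D+L+U with D = diag(-5.9, -12.8, 11.4, 11.4).
T_GS = -(D+L)⁻¹U: row 0 first, T[0,1] = -(-3.1)/(-5.9) = -0.5254; later rows by forward substitution.
  T[0,:] = [+0.0000, -0.5254, -0.4237, +0.5932]
  T[1,:] = [+0.0000, +0.1026, -0.2219, -0.4206]
  T[2,:] = [+0.0000, +0.1717, +0.0529, -0.5337]
  T[3,:] = [+0.0000, -0.2222, -0.0753, +0.4172]
moduli |λ_i(T)| = 0.5812, 0.1467, 0.1382, 0.0000.
spectral radius ρ = 0.5812; 0.5812 < 1, so it converges for any x₀.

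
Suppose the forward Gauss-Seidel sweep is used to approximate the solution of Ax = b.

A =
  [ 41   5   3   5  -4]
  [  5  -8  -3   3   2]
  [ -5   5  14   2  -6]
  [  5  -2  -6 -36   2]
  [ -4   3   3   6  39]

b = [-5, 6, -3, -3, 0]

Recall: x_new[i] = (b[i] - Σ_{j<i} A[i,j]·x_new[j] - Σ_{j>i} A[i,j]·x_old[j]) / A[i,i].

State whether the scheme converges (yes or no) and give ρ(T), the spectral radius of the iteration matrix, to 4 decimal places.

Write A = D+L+U with D = diag(41, -8, 14, -36, 39).
GS T = -(D+L)⁻¹U: row 0 first, T[0,3] = -(5)/(41) = -0.1220; later rows by forward substitution.
  T[0,:] = [+0.0000  -0.1220  -0.0732  -0.1220  +0.0976]
  T[1,:] = [+0.0000  -0.0762  -0.4207  +0.2988  +0.3110]
  T[2,:] = [+0.0000  -0.0163  +0.1241  -0.2931  +0.3524]
  T[3,:] = [+0.0000  -0.0100  -0.0075  +0.0153  -0.0069]
  T[4,:] = [+0.0000  -0.0039  +0.0165  -0.0153  -0.0400]
|eigenvalues of T|: 0.1718, 0.0903, 0.0903, 0.0266, 0.0000.
ρ = 0.1718; 0.1718 < 1 ⇒ converges.

yes, ρ = 0.1718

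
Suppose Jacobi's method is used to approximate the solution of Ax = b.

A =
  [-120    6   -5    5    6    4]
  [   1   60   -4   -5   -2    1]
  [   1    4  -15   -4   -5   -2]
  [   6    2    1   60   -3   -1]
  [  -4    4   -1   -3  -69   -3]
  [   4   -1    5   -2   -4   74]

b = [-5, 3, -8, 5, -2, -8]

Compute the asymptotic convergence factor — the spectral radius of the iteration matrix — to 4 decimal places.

Diagonal D = diag(-120, 60, -15, 60, -69, 74); L, U strict lower/upper.
T_J = -D⁻¹(L+U): T[2,4] = -(-5)/(-15) = -0.3333; T[2,2] = 0.
  T[0,:] = [+0.0000  +0.0500  -0.0417  +0.0417  +0.0500  +0.0333]
  T[1,:] = [-0.0167  +0.0000  +0.0667  +0.0833  +0.0333  -0.0167]
  T[2,:] = [+0.0667  +0.2667  +0.0000  -0.2667  -0.3333  -0.1333]
  T[3,:] = [-0.1000  -0.0333  -0.0167  +0.0000  +0.0500  +0.0167]
  T[4,:] = [-0.0580  +0.0580  -0.0145  -0.0435  +0.0000  -0.0435]
  T[5,:] = [-0.0541  +0.0135  -0.0676  +0.0270  +0.0541  +0.0000]
eigenvalue magnitudes: 0.2113, 0.1303, 0.1303, 0.1159, 0.0393, 0.0349.
ρ(T) = max|λ| = 0.2113; 0.2113 < 1, so it converges for any x₀.

0.2113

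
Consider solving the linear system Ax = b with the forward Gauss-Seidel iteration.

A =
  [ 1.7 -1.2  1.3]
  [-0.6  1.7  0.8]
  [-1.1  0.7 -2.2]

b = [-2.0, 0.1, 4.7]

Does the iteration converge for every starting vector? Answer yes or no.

Diagonal D = diag(1.7, 1.7, -2.2); L, U strict lower/upper.
GS T = -(D+L)⁻¹U: row 0 first, T[0,2] = -(1.3)/(1.7) = -0.7647; later rows by forward substitution.
  T[0,:] = [+0.0000, +0.7059, -0.7647]
  T[1,:] = [+0.0000, +0.2491, -0.7405]
  T[2,:] = [+0.0000, -0.2737, +0.1467]
|λ(T)| sorted: 0.6510, 0.2551, 0.0000.
ρ = 0.6510; 0.6510 < 1: convergent.

yes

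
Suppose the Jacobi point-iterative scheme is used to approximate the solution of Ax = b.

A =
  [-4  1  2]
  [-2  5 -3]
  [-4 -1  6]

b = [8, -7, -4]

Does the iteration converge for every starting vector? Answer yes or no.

Split A = D + L + U, D = diag(-4, 5, 6).
Jacobi T = -D⁻¹(L+U): T[0,1] = -(1)/(-4) = +0.2500; T[0,0] = 0.
  T[0,:] = [+0.0000, +0.2500, +0.5000]
  T[1,:] = [+0.4000, +0.0000, +0.6000]
  T[2,:] = [+0.6667, +0.1667, +0.0000]
|roots of det(T-λI)|: 0.8327, 0.5315, 0.3013.
spectral radius ρ = 0.8327; 0.8327 < 1, so it converges for any x₀.

yes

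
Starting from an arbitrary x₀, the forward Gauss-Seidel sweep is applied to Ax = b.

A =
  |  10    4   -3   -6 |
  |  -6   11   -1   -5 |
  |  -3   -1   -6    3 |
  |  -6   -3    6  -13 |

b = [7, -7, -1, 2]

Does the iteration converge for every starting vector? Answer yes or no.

Write A = D+L+U with D = diag(10, 11, -6, -13).
GS T = -(D+L)⁻¹U: row 0 first, T[0,3] = -(-6)/(10) = +0.6000; later rows by forward substitution.
  T[0,:] = [+0.0000 -0.4000 +0.3000 +0.6000]
  T[1,:] = [+0.0000 -0.2182 +0.2545 +0.7818]
  T[2,:] = [+0.0000 +0.2364 -0.1924 +0.0697]
  T[3,:] = [+0.0000 +0.3441 -0.2860 -0.4252]
eigenvalue magnitudes: 0.9261, 0.1505, 0.0602, 0.0000.
spectral radius ρ = 0.9261; 0.9261 < 1: convergent.

yes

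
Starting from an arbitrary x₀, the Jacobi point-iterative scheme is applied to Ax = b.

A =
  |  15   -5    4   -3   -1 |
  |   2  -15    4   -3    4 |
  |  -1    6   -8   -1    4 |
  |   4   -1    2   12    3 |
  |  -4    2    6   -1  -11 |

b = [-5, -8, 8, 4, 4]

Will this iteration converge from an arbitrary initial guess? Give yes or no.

Write A = D+L+U with D = diag(15, -15, -8, 12, -11).
Jacobi T = -D⁻¹(L+U): T[1,0] = -(2)/(-15) = +0.1333; T[1,1] = 0.
  T[0,:] = [+0.0000, +0.3333, -0.2667, +0.2000, +0.0667]
  T[1,:] = [+0.1333, +0.0000, +0.2667, -0.2000, +0.2667]
  T[2,:] = [-0.1250, +0.7500, +0.0000, -0.1250, +0.5000]
  T[3,:] = [-0.3333, +0.0833, -0.1667, +0.0000, -0.2500]
  T[4,:] = [-0.3636, +0.1818, +0.5455, -0.0909, +0.0000]
|λ(T)| sorted: 0.8956, 0.5360, 0.2814, 0.2814, 0.0128.
spectral radius ρ = 0.8956; 0.8956 < 1, so it converges for any x₀.

yes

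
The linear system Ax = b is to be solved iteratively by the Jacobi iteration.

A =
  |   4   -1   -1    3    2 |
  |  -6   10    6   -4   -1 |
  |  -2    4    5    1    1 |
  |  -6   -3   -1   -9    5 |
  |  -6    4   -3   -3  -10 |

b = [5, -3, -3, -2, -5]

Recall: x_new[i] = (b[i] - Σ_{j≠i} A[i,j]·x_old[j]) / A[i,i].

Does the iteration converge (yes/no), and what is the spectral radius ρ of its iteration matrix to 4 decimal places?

Let D = diag(4, 10, 5, -9, -10); L, U the strict triangles.
T_J = -D⁻¹(L+U): T[4,1] = -(4)/(-10) = +0.4000; T[4,4] = 0.
  T[0,:] = [+0.0000  +0.2500  +0.2500  -0.7500  -0.5000]
  T[1,:] = [+0.6000  +0.0000  -0.6000  +0.4000  +0.1000]
  T[2,:] = [+0.4000  -0.8000  +0.0000  -0.2000  -0.2000]
  T[3,:] = [-0.6667  -0.3333  -0.1111  +0.0000  +0.5556]
  T[4,:] = [-0.6000  +0.4000  -0.3000  -0.3000  +0.0000]
eigenvalue magnitudes: 1.1208, 0.8764, 0.5865, 0.4208, 0.4208.
ρ = 1.1208; 1.1208 > 1 ⇒ diverges.

no, ρ = 1.1208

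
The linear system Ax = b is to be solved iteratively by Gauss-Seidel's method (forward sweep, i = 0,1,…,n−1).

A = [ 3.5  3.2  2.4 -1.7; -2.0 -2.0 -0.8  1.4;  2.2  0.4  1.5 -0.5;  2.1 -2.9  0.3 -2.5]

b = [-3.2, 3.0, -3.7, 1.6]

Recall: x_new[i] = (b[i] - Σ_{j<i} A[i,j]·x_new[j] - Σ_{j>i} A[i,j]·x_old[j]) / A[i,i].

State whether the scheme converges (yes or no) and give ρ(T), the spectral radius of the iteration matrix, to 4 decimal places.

no, ρ = 1.4948

Write A = D+L+U with D = diag(3.5, -2, 1.5, -2.5).
GS T = -(D+L)⁻¹U: row 0 first, T[0,1] = -(3.2)/(3.5) = -0.9143; later rows by forward substitution.
  T[0,:] = [+0.0000 -0.9143 -0.6857 +0.4857]
  T[1,:] = [+0.0000 +0.9143 +0.2857 +0.2143]
  T[2,:] = [+0.0000 +1.0971 +0.9295 -0.4362]
  T[3,:] = [+0.0000 -1.6969 -0.7959 +0.1071]
eigenvalue magnitudes: 1.4948, 0.2617, 0.2617, 0.0000.
ρ(T) = max|λ| = 1.4948; 1.4948 > 1 ⇒ diverges.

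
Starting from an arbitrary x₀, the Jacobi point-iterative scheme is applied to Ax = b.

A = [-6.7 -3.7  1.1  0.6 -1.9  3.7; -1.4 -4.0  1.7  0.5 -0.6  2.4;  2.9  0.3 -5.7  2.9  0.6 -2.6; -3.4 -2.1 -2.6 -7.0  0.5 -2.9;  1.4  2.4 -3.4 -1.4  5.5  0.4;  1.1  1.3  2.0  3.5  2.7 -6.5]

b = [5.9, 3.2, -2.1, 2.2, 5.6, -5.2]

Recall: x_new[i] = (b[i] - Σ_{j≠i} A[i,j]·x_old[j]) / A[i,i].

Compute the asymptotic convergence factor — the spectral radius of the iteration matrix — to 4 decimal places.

1.1779

Write A = D+L+U with D = diag(-6.7, -4, -5.7, -7, 5.5, -6.5).
T_J = -D⁻¹(L+U): T[3,2] = -(-2.6)/(-7) = -0.3714; T[3,3] = 0.
  T[0,:] = [+0.0000, -0.5522, +0.1642, +0.0896, -0.2836, +0.5522]
  T[1,:] = [-0.3500, +0.0000, +0.4250, +0.1250, -0.1500, +0.6000]
  T[2,:] = [+0.5088, +0.0526, +0.0000, +0.5088, +0.1053, -0.4561]
  T[3,:] = [-0.4857, -0.3000, -0.3714, +0.0000, +0.0714, -0.4143]
  T[4,:] = [-0.2545, -0.4364, +0.6182, +0.2545, +0.0000, -0.0727]
  T[5,:] = [+0.1692, +0.2000, +0.3077, +0.5385, +0.4154, +0.0000]
eigenvalue magnitudes: 1.1779, 0.8622, 0.8622, 0.4040, 0.4040, 0.3636.
ρ(T) = max|λ| = 1.1779; 1.1779 > 1 ⇒ diverges.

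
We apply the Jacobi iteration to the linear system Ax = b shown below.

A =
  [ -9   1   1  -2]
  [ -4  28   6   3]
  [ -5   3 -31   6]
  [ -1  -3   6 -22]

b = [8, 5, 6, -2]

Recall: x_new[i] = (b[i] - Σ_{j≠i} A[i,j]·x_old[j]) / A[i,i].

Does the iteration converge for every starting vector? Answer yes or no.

yes

A = D + L + U where D = diag(-9, 28, -31, -22).
Jacobi T = -D⁻¹(L+U): T[0,2] = -(1)/(-9) = +0.1111; T[0,0] = 0.
  T[0,:] = [+0.0000  +0.1111  +0.1111  -0.2222]
  T[1,:] = [+0.1429  +0.0000  -0.2143  -0.1071]
  T[2,:] = [-0.1613  +0.0968  +0.0000  +0.1935]
  T[3,:] = [-0.0455  -0.1364  +0.2727  +0.0000]
|eigenvalues of T|: 0.3460, 0.2483, 0.2483, 0.0098.
ρ(T) = max|λ| = 0.3460; 0.3460 < 1: convergent.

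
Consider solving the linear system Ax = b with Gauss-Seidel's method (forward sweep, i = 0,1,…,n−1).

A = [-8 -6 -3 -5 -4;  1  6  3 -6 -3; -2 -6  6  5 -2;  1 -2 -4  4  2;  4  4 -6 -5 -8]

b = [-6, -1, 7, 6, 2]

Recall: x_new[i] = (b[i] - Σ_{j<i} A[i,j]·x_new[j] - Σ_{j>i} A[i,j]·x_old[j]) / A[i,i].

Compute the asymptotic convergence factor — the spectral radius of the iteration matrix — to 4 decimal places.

1.1836

Split A = D + L + U, D = diag(-8, 6, 6, 4, -8).
Gauss-Seidel: T = -(D+L)⁻¹U, row 0 first, T[0,2] = -(-3)/(-8) = -0.3750; later rows by forward substitution.
  T[0,:] = [+0.0000  -0.7500  -0.3750  -0.6250  -0.5000]
  T[1,:] = [+0.0000  +0.1250  -0.4375  +1.1042  +0.5833]
  T[2,:] = [+0.0000  -0.1250  -0.5625  +0.0625  +0.7500]
  T[3,:] = [+0.0000  +0.1250  -0.6875  +0.7708  +0.6667]
  T[4,:] = [+0.0000  -0.2969  +0.4453  -0.2891  -0.9375]
|eigenvalues of T|: 1.1836, 0.8498, 0.2787, 0.2787, 0.0000.
ρ = 1.1836; 1.1836 > 1 ⇒ diverges.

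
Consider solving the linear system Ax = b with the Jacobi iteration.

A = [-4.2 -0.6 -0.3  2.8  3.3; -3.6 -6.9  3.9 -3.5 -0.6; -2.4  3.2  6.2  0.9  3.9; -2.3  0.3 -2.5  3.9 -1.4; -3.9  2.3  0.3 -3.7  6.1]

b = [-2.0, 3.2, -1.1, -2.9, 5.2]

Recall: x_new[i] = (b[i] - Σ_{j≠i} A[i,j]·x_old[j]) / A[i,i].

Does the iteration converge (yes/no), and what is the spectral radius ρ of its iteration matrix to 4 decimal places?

no, ρ = 1.3692

Diagonal D = diag(-4.2, -6.9, 6.2, 3.9, 6.1); L, U strict lower/upper.
Jacobi T = -D⁻¹(L+U): T[0,2] = -(-0.3)/(-4.2) = -0.0714; T[0,0] = 0.
  T[0,:] = [+0.0000 -0.1429 -0.0714 +0.6667 +0.7857]
  T[1,:] = [-0.5217 +0.0000 +0.5652 -0.5072 -0.0870]
  T[2,:] = [+0.3871 -0.5161 +0.0000 -0.1452 -0.6290]
  T[3,:] = [+0.5897 -0.0769 +0.6410 +0.0000 +0.3590]
  T[4,:] = [+0.6393 -0.3770 -0.0492 +0.6066 +0.0000]
moduli |λ_i(T)| = 1.3692, 0.6152, 0.6152, 0.5214, 0.3643.
ρ(T) = max|λ| = 1.3692; 1.3692 > 1: divergent.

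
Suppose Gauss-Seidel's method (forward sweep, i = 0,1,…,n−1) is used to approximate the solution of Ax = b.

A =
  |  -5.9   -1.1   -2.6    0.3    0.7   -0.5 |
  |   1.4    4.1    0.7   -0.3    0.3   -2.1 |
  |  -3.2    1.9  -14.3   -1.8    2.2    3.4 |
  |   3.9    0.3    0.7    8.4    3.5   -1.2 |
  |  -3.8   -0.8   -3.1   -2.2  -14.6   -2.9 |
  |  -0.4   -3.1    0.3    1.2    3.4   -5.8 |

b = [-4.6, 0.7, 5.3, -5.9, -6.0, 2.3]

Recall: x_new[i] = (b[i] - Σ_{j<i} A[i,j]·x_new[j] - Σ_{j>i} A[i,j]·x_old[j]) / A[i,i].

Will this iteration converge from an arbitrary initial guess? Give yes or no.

yes

Let D = diag(-5.9, 4.1, -14.3, 8.4, -14.6, -5.8); L, U the strict triangles.
T_GS = -(D+L)⁻¹U: row 0 first, T[0,4] = -(0.7)/(-5.9) = +0.1186; later rows by forward substitution.
  T[0,:] = [+0.0000 -0.1864 -0.4407 +0.0508 +0.1186 -0.0847]
  T[1,:] = [+0.0000 +0.0637 -0.0203 +0.0558 -0.1137 +0.5411]
  T[2,:] = [+0.0000 +0.0502 +0.0959 -0.1298 +0.1122 +0.3286]
  T[3,:] = [+0.0000 +0.0801 +0.1973 -0.0148 -0.4770 +0.1355]
  T[4,:] = [+0.0000 +0.0223 +0.0657 +0.0135 +0.0234 -0.2964]
  T[5,:] = [+0.0000 +0.0111 +0.1255 -0.0352 -0.0266 -0.4121]
moduli |λ_i(T)| = 0.5166, 0.1865, 0.1865, 0.1442, 0.0088, 0.0000.
ρ(T) = max|λ| = 0.5166; 0.5166 < 1: convergent.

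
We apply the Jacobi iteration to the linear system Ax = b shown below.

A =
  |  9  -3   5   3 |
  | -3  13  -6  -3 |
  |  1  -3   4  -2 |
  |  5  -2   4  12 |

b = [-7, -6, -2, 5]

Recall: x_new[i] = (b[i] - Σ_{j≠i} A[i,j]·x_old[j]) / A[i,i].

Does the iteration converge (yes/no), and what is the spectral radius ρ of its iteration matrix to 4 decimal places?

yes, ρ = 0.8305

A = D + L + U where D = diag(9, 13, 4, 12).
T_J = -D⁻¹(L+U): T[3,2] = -(4)/(12) = -0.3333; T[3,3] = 0.
  T[0,:] = [+0.0000  +0.3333  -0.5556  -0.3333]
  T[1,:] = [+0.2308  +0.0000  +0.4615  +0.2308]
  T[2,:] = [-0.2500  +0.7500  +0.0000  +0.5000]
  T[3,:] = [-0.4167  +0.1667  -0.3333  +0.0000]
|roots of det(T-λI)|: 0.8305, 0.5960, 0.3080, 0.0736.
ρ = 0.8305; 0.8305 < 1, so it converges for any x₀.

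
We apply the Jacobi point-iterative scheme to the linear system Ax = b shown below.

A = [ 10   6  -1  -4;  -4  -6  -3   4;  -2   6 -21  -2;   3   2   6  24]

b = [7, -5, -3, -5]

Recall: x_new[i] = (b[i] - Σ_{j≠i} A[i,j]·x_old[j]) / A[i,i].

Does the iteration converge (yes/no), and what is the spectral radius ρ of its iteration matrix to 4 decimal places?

Write A = D+L+U with D = diag(10, -6, -21, 24).
Jacobi T = -D⁻¹(L+U): T[0,3] = -(-4)/(10) = +0.4000; T[0,0] = 0.
  T[0,:] = [+0.0000  -0.6000  +0.1000  +0.4000]
  T[1,:] = [-0.6667  +0.0000  -0.5000  +0.6667]
  T[2,:] = [-0.0952  +0.2857  +0.0000  -0.0952]
  T[3,:] = [-0.1250  -0.0833  -0.2500  +0.0000]
|roots of det(T-λI)|: 0.3883, 0.3277, 0.3277, 0.2062.
ρ(T) = max|λ| = 0.3883; 0.3883 < 1: convergent.

yes, ρ = 0.3883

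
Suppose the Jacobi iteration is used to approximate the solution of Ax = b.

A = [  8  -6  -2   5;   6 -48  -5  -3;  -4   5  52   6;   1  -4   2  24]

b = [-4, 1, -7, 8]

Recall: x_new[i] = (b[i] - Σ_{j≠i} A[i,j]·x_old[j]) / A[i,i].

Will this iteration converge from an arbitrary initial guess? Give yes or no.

yes

Write A = D+L+U with D = diag(8, -48, 52, 24).
Jacobi T = -D⁻¹(L+U): T[0,3] = -(5)/(8) = -0.6250; T[0,0] = 0.
  T[0,:] = [+0.0000, +0.7500, +0.2500, -0.6250]
  T[1,:] = [+0.1250, +0.0000, -0.1042, -0.0625]
  T[2,:] = [+0.0769, -0.0962, +0.0000, -0.1154]
  T[3,:] = [-0.0417, +0.1667, -0.0833, +0.0000]
|eigenvalues of T|: 0.4145, 0.2910, 0.1890, 0.0655.
ρ(T) = max|λ| = 0.4145; 0.4145 < 1 ⇒ converges.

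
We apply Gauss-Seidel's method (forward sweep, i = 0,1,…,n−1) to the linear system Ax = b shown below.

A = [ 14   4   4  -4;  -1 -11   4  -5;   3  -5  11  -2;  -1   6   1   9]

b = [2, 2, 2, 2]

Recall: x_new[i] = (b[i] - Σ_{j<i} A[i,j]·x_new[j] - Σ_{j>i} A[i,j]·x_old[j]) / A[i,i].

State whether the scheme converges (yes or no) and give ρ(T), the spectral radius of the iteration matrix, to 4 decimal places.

yes, ρ = 0.6258

Split A = D + L + U, D = diag(14, -11, 11, 9).
Gauss-Seidel: T = -(D+L)⁻¹U, row 0 first, T[0,1] = -(4)/(14) = -0.2857; later rows by forward substitution.
  T[0,:] = [+0.0000  -0.2857  -0.2857  +0.2857]
  T[1,:] = [+0.0000  +0.0260  +0.3896  -0.4805]
  T[2,:] = [+0.0000  +0.0897  +0.2550  -0.1145]
  T[3,:] = [+0.0000  -0.0590  -0.3198  +0.3648]
|roots of det(T-λI)|: 0.6258, 0.0688, 0.0488, 0.0000.
ρ(T) = max|λ| = 0.6258; 0.6258 < 1, so it converges for any x₀.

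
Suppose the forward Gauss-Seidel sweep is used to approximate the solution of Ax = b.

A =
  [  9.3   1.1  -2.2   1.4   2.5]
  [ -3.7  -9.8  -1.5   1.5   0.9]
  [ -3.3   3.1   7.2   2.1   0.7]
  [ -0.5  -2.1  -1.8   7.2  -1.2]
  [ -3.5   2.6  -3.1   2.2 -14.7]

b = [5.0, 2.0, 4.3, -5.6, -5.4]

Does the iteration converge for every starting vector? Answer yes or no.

yes

Let D = diag(9.3, -9.8, 7.2, 7.2, -14.7); L, U the strict triangles.
Gauss-Seidel: T = -(D+L)⁻¹U, row 0 first, T[0,3] = -(1.4)/(9.3) = -0.1505; later rows by forward substitution.
  T[0,:] = [+0.0000, -0.1183, +0.2366, -0.1505, -0.2688]
  T[1,:] = [+0.0000, +0.0447, -0.2424, +0.2099, +0.1933]
  T[2,:] = [+0.0000, -0.0734, +0.2128, -0.4510, -0.3037]
  T[3,:] = [+0.0000, -0.0135, -0.0011, -0.0620, +0.1285]
  T[4,:] = [+0.0000, +0.0495, -0.1442, +0.1588, +0.1815]
moduli |λ_i(T)| = 0.5136, 0.0755, 0.0735, 0.0735, 0.0000.
spectral radius ρ = 0.5136; 0.5136 < 1: convergent.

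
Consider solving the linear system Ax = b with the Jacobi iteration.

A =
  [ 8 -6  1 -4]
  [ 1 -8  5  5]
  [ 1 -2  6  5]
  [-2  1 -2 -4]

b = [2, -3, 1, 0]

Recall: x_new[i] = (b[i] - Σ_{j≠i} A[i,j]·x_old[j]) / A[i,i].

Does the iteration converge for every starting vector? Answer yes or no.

Split A = D + L + U, D = diag(8, -8, 6, -4).
Jacobi: T = -D⁻¹(L+U), T[0,3] = -(-4)/(8) = +0.5000; T[0,0] = 0.
  T[0,:] = [+0.0000, +0.7500, -0.1250, +0.5000]
  T[1,:] = [+0.1250, +0.0000, +0.6250, +0.6250]
  T[2,:] = [-0.1667, +0.3333, +0.0000, -0.8333]
  T[3,:] = [-0.5000, +0.2500, -0.5000, +0.0000]
|λ(T)| sorted: 1.1427, 0.6177, 0.5794, 0.5794.
ρ(T) = max|λ| = 1.1427; 1.1427 > 1 ⇒ diverges.

no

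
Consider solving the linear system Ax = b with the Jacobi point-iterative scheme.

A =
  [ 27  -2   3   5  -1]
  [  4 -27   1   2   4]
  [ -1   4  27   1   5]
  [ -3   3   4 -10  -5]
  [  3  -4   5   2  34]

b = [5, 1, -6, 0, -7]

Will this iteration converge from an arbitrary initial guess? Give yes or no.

Let D = diag(27, -27, 27, -10, 34); L, U the strict triangles.
T_J = -D⁻¹(L+U): T[4,1] = -(-4)/(34) = +0.1176; T[4,4] = 0.
  T[0,:] = [+0.0000  +0.0741  -0.1111  -0.1852  +0.0370]
  T[1,:] = [+0.1481  +0.0000  +0.0370  +0.0741  +0.1481]
  T[2,:] = [+0.0370  -0.1481  +0.0000  -0.0370  -0.1852]
  T[3,:] = [-0.3000  +0.3000  +0.4000  +0.0000  -0.5000]
  T[4,:] = [-0.0882  +0.1176  -0.1471  -0.0588  +0.0000]
moduli |λ_i(T)| = 0.4421, 0.2158, 0.2134, 0.2134, 0.1034.
spectral radius ρ = 0.4421; 0.4421 < 1, so it converges for any x₀.

yes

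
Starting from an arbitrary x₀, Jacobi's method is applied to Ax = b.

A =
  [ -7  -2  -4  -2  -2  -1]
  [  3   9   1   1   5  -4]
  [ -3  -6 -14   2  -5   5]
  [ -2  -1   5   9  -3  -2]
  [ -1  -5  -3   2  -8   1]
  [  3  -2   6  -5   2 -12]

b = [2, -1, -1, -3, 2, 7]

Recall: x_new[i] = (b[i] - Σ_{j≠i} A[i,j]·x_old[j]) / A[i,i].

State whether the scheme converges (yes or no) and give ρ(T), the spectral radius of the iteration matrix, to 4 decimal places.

Write A = D+L+U with D = diag(-7, 9, -14, 9, -8, -12).
Jacobi: T = -D⁻¹(L+U), T[1,0] = -(3)/(9) = -0.3333; T[1,1] = 0.
  T[0,:] = [+0.0000, -0.2857, -0.5714, -0.2857, -0.2857, -0.1429]
  T[1,:] = [-0.3333, +0.0000, -0.1111, -0.1111, -0.5556, +0.4444]
  T[2,:] = [-0.2143, -0.4286, +0.0000, +0.1429, -0.3571, +0.3571]
  T[3,:] = [+0.2222, +0.1111, -0.5556, +0.0000, +0.3333, +0.2222]
  T[4,:] = [-0.1250, -0.6250, -0.3750, +0.2500, +0.0000, +0.1250]
  T[5,:] = [+0.2500, -0.1667, +0.5000, -0.4167, +0.1667, +0.0000]
|λ(T)| sorted: 1.1969, 0.5532, 0.5532, 0.4786, 0.4786, 0.1941.
spectral radius ρ = 1.1969; 1.1969 > 1: divergent.

no, ρ = 1.1969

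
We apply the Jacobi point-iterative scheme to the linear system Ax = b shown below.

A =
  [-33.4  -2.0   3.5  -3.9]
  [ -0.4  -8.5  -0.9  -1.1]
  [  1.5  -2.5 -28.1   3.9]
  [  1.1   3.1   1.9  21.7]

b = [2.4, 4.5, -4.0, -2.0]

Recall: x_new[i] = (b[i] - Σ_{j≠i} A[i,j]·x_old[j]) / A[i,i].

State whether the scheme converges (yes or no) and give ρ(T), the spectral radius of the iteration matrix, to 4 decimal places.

yes, ρ = 0.1555

Split A = D + L + U, D = diag(-33.4, -8.5, -28.1, 21.7).
T_J = -D⁻¹(L+U): T[0,2] = -(3.5)/(-33.4) = +0.1048; T[0,0] = 0.
  T[0,:] = [+0.0000  -0.0599  +0.1048  -0.1168]
  T[1,:] = [-0.0471  +0.0000  -0.1059  -0.1294]
  T[2,:] = [+0.0534  -0.0890  +0.0000  +0.1388]
  T[3,:] = [-0.0507  -0.1429  -0.0876  +0.0000]
moduli |λ_i(T)| = 0.1555, 0.1261, 0.1261, 0.0892.
spectral radius ρ = 0.1555; 0.1555 < 1, so it converges for any x₀.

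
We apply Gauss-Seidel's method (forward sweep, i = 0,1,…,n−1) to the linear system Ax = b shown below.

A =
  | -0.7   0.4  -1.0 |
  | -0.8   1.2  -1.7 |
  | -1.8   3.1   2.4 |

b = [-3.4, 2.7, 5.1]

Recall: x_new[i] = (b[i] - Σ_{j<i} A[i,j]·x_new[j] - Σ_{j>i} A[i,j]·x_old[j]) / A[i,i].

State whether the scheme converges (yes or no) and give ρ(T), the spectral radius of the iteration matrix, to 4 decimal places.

A = D + L + U where D = diag(-0.7, 1.2, 2.4).
T_GS = -(D+L)⁻¹U: row 0 first, T[0,1] = -(0.4)/(-0.7) = +0.5714; later rows by forward substitution.
  T[0,:] = [+0.0000  +0.5714  -1.4286]
  T[1,:] = [+0.0000  +0.3810  +0.4643]
  T[2,:] = [+0.0000  -0.0635  -1.6711]
|roots of det(T-λI)|: 1.6567, 0.3665, 0.0000.
ρ(T) = max|λ| = 1.6567; 1.6567 > 1, so it fails to converge.

no, ρ = 1.6567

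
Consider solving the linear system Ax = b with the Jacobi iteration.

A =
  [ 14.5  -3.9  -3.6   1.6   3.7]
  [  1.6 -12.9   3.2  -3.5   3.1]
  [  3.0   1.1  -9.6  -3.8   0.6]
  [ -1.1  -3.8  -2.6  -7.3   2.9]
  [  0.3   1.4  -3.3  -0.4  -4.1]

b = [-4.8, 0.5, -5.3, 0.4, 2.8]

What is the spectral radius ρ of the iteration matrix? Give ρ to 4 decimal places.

Split A = D + L + U, D = diag(14.5, -12.9, -9.6, -7.3, -4.1).
Jacobi T = -D⁻¹(L+U): T[0,4] = -(3.7)/(14.5) = -0.2552; T[0,0] = 0.
  T[0,:] = [+0.0000 +0.2690 +0.2483 -0.1103 -0.2552]
  T[1,:] = [+0.1240 +0.0000 +0.2481 -0.2713 +0.2403]
  T[2,:] = [+0.3125 +0.1146 +0.0000 -0.3958 +0.0625]
  T[3,:] = [-0.1507 -0.5205 -0.3562 +0.0000 +0.3973]
  T[4,:] = [+0.0732 +0.3415 -0.8049 -0.0976 +0.0000]
|eigenvalues of T|: 0.8202, 0.6069, 0.6069, 0.2172, 0.1290.
ρ = 0.8202; 0.8202 < 1: convergent.

0.8202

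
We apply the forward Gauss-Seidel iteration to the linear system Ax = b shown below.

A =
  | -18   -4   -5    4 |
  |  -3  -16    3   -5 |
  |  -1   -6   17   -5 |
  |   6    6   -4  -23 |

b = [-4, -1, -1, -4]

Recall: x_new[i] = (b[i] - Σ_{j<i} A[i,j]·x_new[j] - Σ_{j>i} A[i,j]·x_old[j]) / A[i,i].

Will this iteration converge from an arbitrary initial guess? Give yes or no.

A = D + L + U where D = diag(-18, -16, 17, -23).
GS T = -(D+L)⁻¹U: row 0 first, T[0,1] = -(-4)/(-18) = -0.2222; later rows by forward substitution.
  T[0,:] = [+0.0000  -0.2222  -0.2778  +0.2222]
  T[1,:] = [+0.0000  +0.0417  +0.2396  -0.3542]
  T[2,:] = [+0.0000  +0.0016  +0.0682  +0.1822]
  T[3,:] = [+0.0000  -0.0474  -0.0218  -0.0661]
|roots of det(T-λI)|: 0.1702, 0.1371, 0.1371, 0.0000.
ρ = 0.1702; 0.1702 < 1: convergent.

yes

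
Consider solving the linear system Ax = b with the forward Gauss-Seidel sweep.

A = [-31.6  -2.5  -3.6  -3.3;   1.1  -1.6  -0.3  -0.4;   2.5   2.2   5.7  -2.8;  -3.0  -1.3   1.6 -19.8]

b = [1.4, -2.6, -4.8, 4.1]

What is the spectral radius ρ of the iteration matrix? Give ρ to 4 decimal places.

0.2076

A = D + L + U where D = diag(-31.6, -1.6, 5.7, -19.8).
Gauss-Seidel: T = -(D+L)⁻¹U, row 0 first, T[0,2] = -(-3.6)/(-31.6) = -0.1139; later rows by forward substitution.
  T[0,:] = [+0.0000, -0.0791, -0.1139, -0.1044]
  T[1,:] = [+0.0000, -0.0544, -0.2658, -0.3218]
  T[2,:] = [+0.0000, +0.0557, +0.1526, +0.6612]
  T[3,:] = [+0.0000, +0.0201, +0.0470, +0.0904]
moduli |λ_i(T)| = 0.2076, 0.0831, 0.0640, 0.0000.
spectral radius ρ = 0.2076; 0.2076 < 1: convergent.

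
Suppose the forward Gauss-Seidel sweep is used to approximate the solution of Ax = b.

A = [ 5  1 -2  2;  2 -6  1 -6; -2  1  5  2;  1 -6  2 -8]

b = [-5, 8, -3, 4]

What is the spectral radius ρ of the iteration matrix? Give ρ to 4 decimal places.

0.7573

Diagonal D = diag(5, -6, 5, -8); L, U strict lower/upper.
GS T = -(D+L)⁻¹U: row 0 first, T[0,1] = -(1)/(5) = -0.2000; later rows by forward substitution.
  T[0,:] = [+0.0000  -0.2000  +0.4000  -0.4000]
  T[1,:] = [+0.0000  -0.0667  +0.3000  -1.1333]
  T[2,:] = [+0.0000  -0.0667  +0.1000  -0.3333]
  T[3,:] = [+0.0000  +0.0083  -0.1500  +0.7167]
|eigenvalues of T|: 0.7573, 0.0469, 0.0469, 0.0000.
spectral radius ρ = 0.7573; 0.7573 < 1: convergent.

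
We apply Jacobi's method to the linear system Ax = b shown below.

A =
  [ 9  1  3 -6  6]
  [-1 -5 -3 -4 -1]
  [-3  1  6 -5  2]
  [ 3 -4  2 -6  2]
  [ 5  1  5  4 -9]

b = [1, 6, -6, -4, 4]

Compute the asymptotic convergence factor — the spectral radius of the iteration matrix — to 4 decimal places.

Write A = D+L+U with D = diag(9, -5, 6, -6, -9).
Jacobi T = -D⁻¹(L+U): T[3,4] = -(2)/(-6) = +0.3333; T[3,3] = 0.
  T[0,:] = [+0.0000, -0.1111, -0.3333, +0.6667, -0.6667]
  T[1,:] = [-0.2000, +0.0000, -0.6000, -0.8000, -0.2000]
  T[2,:] = [+0.5000, -0.1667, +0.0000, +0.8333, -0.3333]
  T[3,:] = [+0.5000, -0.6667, +0.3333, +0.0000, +0.3333]
  T[4,:] = [+0.5556, +0.1111, +0.5556, +0.4444, +0.0000]
|eigenvalues of T|: 1.2360, 0.8225, 0.6907, 0.6907, 0.1558.
spectral radius ρ = 1.2360; 1.2360 > 1, so it fails to converge.

1.2360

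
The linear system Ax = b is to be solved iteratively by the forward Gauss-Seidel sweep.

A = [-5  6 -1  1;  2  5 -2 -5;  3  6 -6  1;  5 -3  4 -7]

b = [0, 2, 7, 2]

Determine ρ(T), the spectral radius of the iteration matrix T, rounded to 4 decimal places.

1.2765

Write A = D+L+U with D = diag(-5, 5, -6, -7).
Gauss-Seidel: T = -(D+L)⁻¹U, row 0 first, T[0,2] = -(-1)/(-5) = -0.2000; later rows by forward substitution.
  T[0,:] = [+0.0000 +1.2000 -0.2000 +0.2000]
  T[1,:] = [+0.0000 -0.4800 +0.4800 +0.9200]
  T[2,:] = [+0.0000 +0.1200 +0.3800 +1.1867]
  T[3,:] = [+0.0000 +1.1314 -0.1314 +0.4267]
|roots of det(T-λI)|: 1.2765, 0.9001, 0.0497, 0.0000.
spectral radius ρ = 1.2765; 1.2765 > 1 ⇒ diverges.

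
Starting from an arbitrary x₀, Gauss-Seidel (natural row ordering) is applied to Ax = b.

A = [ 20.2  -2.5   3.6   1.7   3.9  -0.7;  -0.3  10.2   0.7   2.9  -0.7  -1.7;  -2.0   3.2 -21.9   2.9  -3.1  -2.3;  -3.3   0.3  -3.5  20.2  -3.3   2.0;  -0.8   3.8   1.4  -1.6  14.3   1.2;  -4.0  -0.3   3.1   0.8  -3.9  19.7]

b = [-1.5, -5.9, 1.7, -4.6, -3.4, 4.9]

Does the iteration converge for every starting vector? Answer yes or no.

A = D + L + U where D = diag(20.2, 10.2, -21.9, 20.2, 14.3, 19.7).
GS T = -(D+L)⁻¹U: row 0 first, T[0,4] = -(3.9)/(20.2) = -0.1931; later rows by forward substitution.
  T[0,:] = [+0.0000, +0.1238, -0.1782, -0.0842, -0.1931, +0.0347]
  T[1,:] = [+0.0000, +0.0036, -0.0739, -0.2868, +0.0629, +0.1677]
  T[2,:] = [+0.0000, -0.0108, +0.0055, +0.0982, -0.1147, -0.0837]
  T[3,:] = [+0.0000, +0.0183, -0.0271, +0.0075, +0.1110, -0.1103]
  T[4,:] = [+0.0000, +0.0091, +0.0061, +0.0627, -0.0039, -0.1307]
  T[5,:] = [+0.0000, +0.0279, -0.0359, -0.0248, -0.0255, +0.0014]
moduli |λ_i(T)| = 0.1585, 0.0960, 0.0680, 0.0680, 0.0445, 0.0000.
ρ(T) = max|λ| = 0.1585; 0.1585 < 1, so it converges for any x₀.

yes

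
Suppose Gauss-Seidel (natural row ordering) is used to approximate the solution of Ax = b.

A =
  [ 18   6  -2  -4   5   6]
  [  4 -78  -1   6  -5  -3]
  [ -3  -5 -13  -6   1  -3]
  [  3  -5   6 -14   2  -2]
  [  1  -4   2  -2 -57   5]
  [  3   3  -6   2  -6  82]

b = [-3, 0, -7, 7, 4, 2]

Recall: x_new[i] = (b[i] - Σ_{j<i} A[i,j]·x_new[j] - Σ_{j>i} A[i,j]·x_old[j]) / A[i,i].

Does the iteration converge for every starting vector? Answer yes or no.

yes

Split A = D + L + U, D = diag(18, -78, -13, -14, -57, 82).
GS T = -(D+L)⁻¹U: row 0 first, T[0,1] = -(6)/(18) = -0.3333; later rows by forward substitution.
  T[0,:] = [+0.0000 -0.3333 +0.1111 +0.2222 -0.2778 -0.3333]
  T[1,:] = [+0.0000 -0.0171 -0.0071 +0.0883 -0.0783 -0.0556]
  T[2,:] = [+0.0000 +0.0835 -0.0229 -0.5468 +0.1712 -0.1325]
  T[3,:] = [+0.0000 -0.0295 +0.0165 -0.2183 +0.1847 -0.2512]
  T[4,:] = [+0.0000 -0.0007 +0.0011 -0.0138 +0.0002 +0.0899]
  T[5,:] = [+0.0000 +0.0196 -0.0058 -0.0471 +0.0211 +0.0172]
|roots of det(T-λI)|: 0.2420, 0.0815, 0.0815, 0.0240, 0.0234, 0.0000.
spectral radius ρ = 0.2420; 0.2420 < 1: convergent.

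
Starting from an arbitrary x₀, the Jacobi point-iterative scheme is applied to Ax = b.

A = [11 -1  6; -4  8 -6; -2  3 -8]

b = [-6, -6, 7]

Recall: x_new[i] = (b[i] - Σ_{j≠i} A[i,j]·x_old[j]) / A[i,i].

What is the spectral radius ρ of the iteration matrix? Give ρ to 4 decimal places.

Let D = diag(11, 8, -8); L, U the strict triangles.
Jacobi T = -D⁻¹(L+U): T[0,2] = -(6)/(11) = -0.5455; T[0,0] = 0.
  T[0,:] = [+0.0000  +0.0909  -0.5455]
  T[1,:] = [+0.5000  +0.0000  +0.7500]
  T[2,:] = [-0.2500  +0.3750  +0.0000]
moduli |λ_i(T)| = 0.7843, 0.4331, 0.3513.
ρ = 0.7843; 0.7843 < 1, so it converges for any x₀.

0.7843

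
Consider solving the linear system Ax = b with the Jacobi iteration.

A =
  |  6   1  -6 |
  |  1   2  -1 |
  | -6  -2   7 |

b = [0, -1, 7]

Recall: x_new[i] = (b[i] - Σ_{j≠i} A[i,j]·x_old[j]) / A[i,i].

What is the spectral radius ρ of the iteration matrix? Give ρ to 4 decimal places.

Let D = diag(6, 2, 7); L, U the strict triangles.
T_J = -D⁻¹(L+U): T[0,2] = -(-6)/(6) = +1.0000; T[0,0] = 0.
  T[0,:] = [+0.0000  -0.1667  +1.0000]
  T[1,:] = [-0.5000  +0.0000  +0.5000]
  T[2,:] = [+0.8571  +0.2857  +0.0000]
|eigenvalues of T|: 1.1284, 0.9225, 0.2059.
spectral radius ρ = 1.1284; 1.1284 > 1, so it fails to converge.

1.1284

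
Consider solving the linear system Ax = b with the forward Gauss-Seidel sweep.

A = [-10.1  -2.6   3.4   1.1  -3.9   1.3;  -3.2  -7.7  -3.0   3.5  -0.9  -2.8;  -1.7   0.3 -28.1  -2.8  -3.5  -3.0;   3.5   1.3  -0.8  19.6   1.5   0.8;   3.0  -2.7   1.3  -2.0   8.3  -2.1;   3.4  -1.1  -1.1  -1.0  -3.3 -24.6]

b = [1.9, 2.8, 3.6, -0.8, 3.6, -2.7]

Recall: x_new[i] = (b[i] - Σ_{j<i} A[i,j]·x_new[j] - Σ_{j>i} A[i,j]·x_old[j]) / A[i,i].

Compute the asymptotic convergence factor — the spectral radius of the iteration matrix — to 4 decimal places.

Write A = D+L+U with D = diag(-10.1, -7.7, -28.1, 19.6, 8.3, -24.6).
T_GS = -(D+L)⁻¹U: row 0 first, T[0,4] = -(-3.9)/(-10.1) = -0.3861; later rows by forward substitution.
  T[0,:] = [+0.0000, -0.2574, +0.3366, +0.1089, -0.3861, +0.1287]
  T[1,:] = [+0.0000, +0.1070, -0.5295, +0.4093, +0.0436, -0.4171]
  T[2,:] = [+0.0000, +0.0167, -0.0260, -0.1019, -0.1007, -0.1190]
  T[3,:] = [+0.0000, +0.0396, -0.0261, -0.0508, -0.0146, -0.0410]
  T[4,:] = [+0.0000, +0.1348, -0.2961, +0.0975, +0.1660, +0.0796]
  T[5,:] = [+0.0000, -0.0608, +0.1122, -0.0097, -0.0725, +0.0328]
|λ(T)| sorted: 0.3604, 0.1317, 0.1317, 0.0654, 0.0654, 0.0000.
ρ = 0.3604; 0.3604 < 1: convergent.

0.3604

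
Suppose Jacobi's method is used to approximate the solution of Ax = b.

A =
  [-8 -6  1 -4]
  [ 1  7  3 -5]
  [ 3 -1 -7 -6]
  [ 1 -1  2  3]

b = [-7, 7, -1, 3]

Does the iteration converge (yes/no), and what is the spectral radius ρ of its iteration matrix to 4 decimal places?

Split A = D + L + U, D = diag(-8, 7, -7, 3).
Jacobi T = -D⁻¹(L+U): T[0,3] = -(-4)/(-8) = -0.5000; T[0,0] = 0.
  T[0,:] = [+0.0000 -0.7500 +0.1250 -0.5000]
  T[1,:] = [-0.1429 +0.0000 -0.4286 +0.7143]
  T[2,:] = [+0.4286 -0.1429 +0.0000 -0.8571]
  T[3,:] = [-0.3333 +0.3333 -0.6667 +0.0000]
|roots of det(T-λI)|: 1.3551, 0.7943, 0.4390, 0.4390.
spectral radius ρ = 1.3551; 1.3551 > 1, so it fails to converge.

no, ρ = 1.3551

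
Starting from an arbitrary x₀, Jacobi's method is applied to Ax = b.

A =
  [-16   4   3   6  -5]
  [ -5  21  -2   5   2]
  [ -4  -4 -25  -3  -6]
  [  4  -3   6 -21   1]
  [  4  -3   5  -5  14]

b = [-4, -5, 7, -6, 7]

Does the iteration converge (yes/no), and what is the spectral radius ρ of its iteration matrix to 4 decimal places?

Split A = D + L + U, D = diag(-16, 21, -25, -21, 14).
T_J = -D⁻¹(L+U): T[0,1] = -(4)/(-16) = +0.2500; T[0,0] = 0.
  T[0,:] = [+0.0000, +0.2500, +0.1875, +0.3750, -0.3125]
  T[1,:] = [+0.2381, +0.0000, +0.0952, -0.2381, -0.0952]
  T[2,:] = [-0.1600, -0.1600, +0.0000, -0.1200, -0.2400]
  T[3,:] = [+0.1905, -0.1429, +0.2857, +0.0000, +0.0476]
  T[4,:] = [-0.2857, +0.2143, -0.3571, +0.3571, +0.0000]
|roots of det(T-λI)|: 0.6615, 0.3717, 0.3717, 0.2148, 0.0984.
ρ(T) = max|λ| = 0.6615; 0.6615 < 1 ⇒ converges.

yes, ρ = 0.6615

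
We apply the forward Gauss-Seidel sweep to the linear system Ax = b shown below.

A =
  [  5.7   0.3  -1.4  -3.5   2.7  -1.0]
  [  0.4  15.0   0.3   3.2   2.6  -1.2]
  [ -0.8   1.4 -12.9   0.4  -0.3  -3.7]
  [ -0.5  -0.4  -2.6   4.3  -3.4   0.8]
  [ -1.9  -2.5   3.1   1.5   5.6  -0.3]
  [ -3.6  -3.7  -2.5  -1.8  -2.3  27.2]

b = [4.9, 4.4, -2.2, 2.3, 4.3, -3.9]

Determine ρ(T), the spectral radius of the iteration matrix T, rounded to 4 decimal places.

Diagonal D = diag(5.7, 15, -12.9, 4.3, 5.6, 27.2); L, U strict lower/upper.
GS T = -(D+L)⁻¹U: row 0 first, T[0,5] = -(-1)/(5.7) = +0.1754; later rows by forward substitution.
  T[0,:] = [+0.0000 -0.0526 +0.2456 +0.6140 -0.4737 +0.1754]
  T[1,:] = [+0.0000 +0.0014 -0.0265 -0.2297 -0.1607 +0.0753]
  T[2,:] = [+0.0000 +0.0034 -0.0181 -0.0320 -0.0113 -0.2895]
  T[3,:] = [+0.0000 -0.0039 +0.0151 +0.0307 +0.7138 -0.3337]
  T[4,:] = [+0.0000 -0.0181 +0.0775 +0.1153 -0.4174 +0.3964]
  T[5,:] = [+0.0000 -0.0082 +0.0348 +0.0589 -0.0736 +0.0183]
|λ(T)| sorted: 0.4236, 0.1792, 0.1185, 0.0212, 0.0010, 0.0000.
spectral radius ρ = 0.4236; 0.4236 < 1: convergent.

0.4236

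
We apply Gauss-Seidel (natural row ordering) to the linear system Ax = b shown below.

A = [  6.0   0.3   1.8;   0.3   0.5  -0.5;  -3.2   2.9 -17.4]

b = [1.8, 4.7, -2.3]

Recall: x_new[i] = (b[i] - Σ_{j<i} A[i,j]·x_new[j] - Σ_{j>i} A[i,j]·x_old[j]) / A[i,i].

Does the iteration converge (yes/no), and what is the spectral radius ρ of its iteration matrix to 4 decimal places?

A = D + L + U where D = diag(6, 0.5, -17.4).
Gauss-Seidel: T = -(D+L)⁻¹U, row 0 first, T[0,1] = -(0.3)/(6) = -0.0500; later rows by forward substitution.
  T[0,:] = [+0.0000 -0.0500 -0.3000]
  T[1,:] = [+0.0000 +0.0300 +1.1800]
  T[2,:] = [+0.0000 +0.0142 +0.2518]
|λ(T)| sorted: 0.3114, 0.0295, 0.0000.
ρ(T) = max|λ| = 0.3114; 0.3114 < 1, so it converges for any x₀.

yes, ρ = 0.3114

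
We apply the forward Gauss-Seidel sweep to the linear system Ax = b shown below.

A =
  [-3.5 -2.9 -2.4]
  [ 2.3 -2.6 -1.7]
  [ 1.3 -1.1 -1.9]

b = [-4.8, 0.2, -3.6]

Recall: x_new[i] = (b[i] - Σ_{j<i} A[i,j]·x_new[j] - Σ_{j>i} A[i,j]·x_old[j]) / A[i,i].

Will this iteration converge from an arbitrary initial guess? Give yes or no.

yes

Write A = D+L+U with D = diag(-3.5, -2.6, -1.9).
T_GS = -(D+L)⁻¹U: row 0 first, T[0,2] = -(-2.4)/(-3.5) = -0.6857; later rows by forward substitution.
  T[0,:] = [+0.0000, -0.8286, -0.6857]
  T[1,:] = [+0.0000, -0.7330, -1.2604]
  T[2,:] = [+0.0000, -0.1426, +0.2606]
|eigenvalues of T|: 0.8893, 0.4168, 0.0000.
ρ(T) = max|λ| = 0.8893; 0.8893 < 1 ⇒ converges.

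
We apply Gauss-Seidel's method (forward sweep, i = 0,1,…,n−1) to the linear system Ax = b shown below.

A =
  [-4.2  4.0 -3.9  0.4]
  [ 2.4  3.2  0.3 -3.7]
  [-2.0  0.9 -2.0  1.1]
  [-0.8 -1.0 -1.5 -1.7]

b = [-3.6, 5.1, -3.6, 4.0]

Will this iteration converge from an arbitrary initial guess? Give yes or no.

no

Let D = diag(-4.2, 3.2, -2, -1.7); L, U the strict triangles.
T_GS = -(D+L)⁻¹U: row 0 first, T[0,1] = -(4)/(-4.2) = +0.9524; later rows by forward substitution.
  T[0,:] = [+0.0000, +0.9524, -0.9286, +0.0952]
  T[1,:] = [+0.0000, -0.7143, +0.6027, +1.0848]
  T[2,:] = [+0.0000, -1.2738, +1.1998, +0.9429]
  T[3,:] = [+0.0000, +1.0959, -0.9762, -1.5149]
eigenvalue magnitudes: 1.6742, 0.6655, 0.0207, 0.0000.
spectral radius ρ = 1.6742; 1.6742 > 1, so it fails to converge.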